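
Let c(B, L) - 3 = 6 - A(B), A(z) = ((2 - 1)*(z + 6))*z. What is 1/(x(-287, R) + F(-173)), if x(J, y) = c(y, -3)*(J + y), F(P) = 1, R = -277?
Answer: 1/42332713 ≈ 2.3622e-8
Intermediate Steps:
A(z) = z*(6 + z) (A(z) = (1*(6 + z))*z = (6 + z)*z = z*(6 + z))
c(B, L) = 9 - B*(6 + B) (c(B, L) = 3 + (6 - B*(6 + B)) = 9 - B*(6 + B))
x(J, y) = (9 - y*(6 + y))*(J + y)
1/(x(-287, R) + F(-173)) = 1/(-(-9 - 277*(6 - 277))*(-287 - 277) + 1) = 1/(-1*(-9 - 277*(-271))*(-564) + 1) = 1/(-1*(-9 + 75067)*(-564) + 1) = 1/(-1*75058*(-564) + 1) = 1/(42332712 + 1) = 1/42332713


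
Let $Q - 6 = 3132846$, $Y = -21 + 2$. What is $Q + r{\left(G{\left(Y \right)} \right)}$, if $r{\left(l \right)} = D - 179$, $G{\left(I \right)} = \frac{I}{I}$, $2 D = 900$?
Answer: $3133123$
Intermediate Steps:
$Y = -19$
$Q = 3132852$ ($Q = 6 + 3132846 = 3132852$)
$D = 450$ ($D = \frac{1}{2} \cdot 900 = 450$)
$G{\left(I \right)} = 1$
$r{\left(l \right)} = 271$ ($r{\left(l \right)} = 450 - 179 = 271$)
$Q + r{\left(G{\left(Y \right)} \right)} = 3132852 + 271 = 3133123$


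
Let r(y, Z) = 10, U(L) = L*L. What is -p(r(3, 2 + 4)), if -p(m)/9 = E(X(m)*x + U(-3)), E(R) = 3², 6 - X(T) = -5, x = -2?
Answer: 81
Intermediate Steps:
U(L) = L²
X(T) = 11 (X(T) = 6 - 1*(-5) = 6 + 5 = 11)
E(R) = 9
p(m) = -81 (p(m) = -9*9 = -81)
-p(r(3, 2 + 4)) = -1*(-81) = 81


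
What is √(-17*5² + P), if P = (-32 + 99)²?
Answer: 4*√254 ≈ 63.750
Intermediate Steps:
P = 4489 (P = 67² = 4489)
√(-17*5² + P) = √(-17*5² + 4489) = √(-17*25 + 4489) = √(-425 + 4489) = √4064 = 4*√254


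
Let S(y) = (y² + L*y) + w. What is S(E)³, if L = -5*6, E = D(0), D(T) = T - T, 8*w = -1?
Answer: -1/512 ≈ -0.0019531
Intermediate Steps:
w = -⅛ (w = (⅛)*(-1) = -⅛ ≈ -0.12500)
D(T) = 0
E = 0
L = -30
S(y) = -⅛ + y² - 30*y (S(y) = (y² - 30*y) - ⅛ = -⅛ + y² - 30*y)
S(E)³ = (-⅛ + 0² - 30*0)³ = (-⅛ + 0 + 0)³ = (-⅛)³ = -1/512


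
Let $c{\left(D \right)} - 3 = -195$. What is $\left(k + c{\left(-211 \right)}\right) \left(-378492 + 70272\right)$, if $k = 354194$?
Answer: $-109110496440$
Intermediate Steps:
$c{\left(D \right)} = -192$ ($c{\left(D \right)} = 3 - 195 = -192$)
$\left(k + c{\left(-211 \right)}\right) \left(-378492 + 70272\right) = \left(354194 - 192\right) \left(-378492 + 70272\right) = 354002 \left(-308220\right) = -109110496440$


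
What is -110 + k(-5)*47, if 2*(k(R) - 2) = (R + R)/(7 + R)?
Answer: -267/2 ≈ -133.50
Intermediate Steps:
k(R) = 2 + R/(7 + R) (k(R) = 2 + ((R + R)/(7 + R))/2 = 2 + ((2*R)/(7 + R))/2 = 2 + (2*R/(7 + R))/2 = 2 + R/(7 + R))
-110 + k(-5)*47 = -110 + ((14 + 3*(-5))/(7 - 5))*47 = -110 + ((14 - 15)/2)*47 = -110 + ((½)*(-1))*47 = -110 - ½*47 = -110 - 47/2 = -267/2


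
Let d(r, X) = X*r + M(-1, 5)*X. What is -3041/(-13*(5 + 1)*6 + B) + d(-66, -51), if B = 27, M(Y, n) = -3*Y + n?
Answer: 1307519/441 ≈ 2964.9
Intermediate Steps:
M(Y, n) = n - 3*Y
d(r, X) = 8*X + X*r (d(r, X) = X*r + (5 - 3*(-1))*X = X*r + (5 + 3)*X = X*r + 8*X = 8*X + X*r)
-3041/(-13*(5 + 1)*6 + B) + d(-66, -51) = -3041/(-13*(5 + 1)*6 + 27) - 51*(8 - 66) = -3041/(-78*6 + 27) - 51*(-58) = -3041/(-13*36 + 27) + 2958 = -3041/(-468 + 27) + 2958 = -3041/(-441) + 2958 = -3041*(-1/441) + 2958 = 3041/441 + 2958 = 1307519/441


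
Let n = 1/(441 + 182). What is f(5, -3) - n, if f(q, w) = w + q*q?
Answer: 13705/623 ≈ 21.998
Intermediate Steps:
f(q, w) = w + q²
n = 1/623 ≈ 0.0016051
f(5, -3) - n = (-3 + 5²) - 1*1/623 = (-3 + 25) - 1/623 = 22 - 1/623 = 13705/623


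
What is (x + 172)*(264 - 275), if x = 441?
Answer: -6743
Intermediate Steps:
(x + 172)*(264 - 275) = (441 + 172)*(264 - 275) = 613*(-11) = -6743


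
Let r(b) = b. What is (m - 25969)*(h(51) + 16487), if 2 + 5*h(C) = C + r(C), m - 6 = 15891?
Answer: -166258504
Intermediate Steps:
m = 15897 (m = 6 + 15891 = 15897)
h(C) = -⅖ + 2*C/5 (h(C) = -⅖ + (C + C)/5 = -⅖ + (2*C)/5 = -⅖ + 2*C/5)
(m - 25969)*(h(51) + 16487) = (15897 - 25969)*((-⅖ + (⅖)*51) + 16487) = -10072*((-⅖ + 102/5) + 16487) = -10072*(20 + 16487) = -10072*16507 = -166258504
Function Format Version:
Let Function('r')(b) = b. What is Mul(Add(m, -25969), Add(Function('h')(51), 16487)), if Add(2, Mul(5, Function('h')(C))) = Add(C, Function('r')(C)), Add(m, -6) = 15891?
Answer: -166258504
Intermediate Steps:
m = 15897 (m = Add(6, 15891) = 15897)
Function('h')(C) = Add(Rational(-2, 5), Mul(Rational(2, 5), C)) (Function('h')(C) = Add(Rational(-2, 5), Mul(Rational(1, 5), Add(C, C))) = Add(Rational(-2, 5), Mul(Rational(1, 5), Mul(2, C))) = Add(Rational(-2, 5), Mul(Rational(2, 5), C)))
Mul(Add(m, -25969), Add(Function('h')(51), 16487)) = Mul(Add(15897, -25969), Add(Add(Rational(-2, 5), Mul(Rational(2, 5), 51)), 16487)) = Mul(-10072, Add(Add(Rational(-2, 5), Rational(102, 5)), 16487)) = Mul(-10072, Add(20, 16487)) = Mul(-10072, 16507) = -166258504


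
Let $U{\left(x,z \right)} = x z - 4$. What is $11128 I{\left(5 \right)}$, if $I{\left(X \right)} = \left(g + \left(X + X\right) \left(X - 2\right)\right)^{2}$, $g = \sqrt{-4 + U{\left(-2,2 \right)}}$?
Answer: $9881664 + 1335360 i \sqrt{3} \approx 9.8817 \cdot 10^{6} + 2.3129 \cdot 10^{6} i$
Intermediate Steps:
$U{\left(x,z \right)} = -4 + x z$
$g = 2 i \sqrt{3}$ ($g = \sqrt{-4 - 8} = \sqrt{-12} = 2 i \sqrt{3} \approx 3.4641 i$)
$I{\left(X \right)} = \left(2 i \sqrt{3} + 2 X \left(-2 + X\right)\right)^{2}$ ($I{\left(X \right)} = \left(2 i \sqrt{3} + \left(X + X\right) \left(X - 2\right)\right)^{2} = \left(2 i \sqrt{3} + 2 X \left(-2 + X\right)\right)^{2}$)
$11128 I{\left(5 \right)} = 11128 \cdot 4 \left(5^{2} - 10 + i \sqrt{3}\right)^{2} = 11128 \cdot 4 \left(25 - 10 + i \sqrt{3}\right)^{2} = 11128 \cdot 4 \left(15 + i \sqrt{3}\right)^{2} = 44512 \left(15 + i \sqrt{3}\right)^{2}$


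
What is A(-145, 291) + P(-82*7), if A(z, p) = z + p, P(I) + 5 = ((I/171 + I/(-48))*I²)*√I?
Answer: 141 + 969236023*I*√574/342 ≈ 141.0 + 6.7898e+7*I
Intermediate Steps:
P(I) = -5 - 41*I^(7/2)/2736 (P(I) = -5 + ((I/171 + I/(-48))*I²)*√I = -5 + ((I*(1/171) + I*(-1/48))*I²)*√I = -5 + ((I/171 - I/48)*I²)*√I = -5 + ((-41*I/2736)*I²)*√I = -5 + (-41*I³/2736)*√I = -5 - 41*I^(7/2)/2736)
A(z, p) = p + z
A(-145, 291) + P(-82*7) = (291 - 145) + (-5 - 41*(-189119224*I*√574)/2736) = 146 + (-5 - (-969236023)*I*√574/342) = 146 + (-5 + 969236023*I*√574/342) = 141 + 969236023*I*√574/342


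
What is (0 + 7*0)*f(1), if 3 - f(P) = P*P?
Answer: 0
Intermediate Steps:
f(P) = 3 - P² (f(P) = 3 - P*P = 3 - P²)
(0 + 7*0)*f(1) = (0 + 7*0)*(3 - 1*1²) = (0 + 0)*(3 - 1*1) = 0*(3 - 1) = 0*2 = 0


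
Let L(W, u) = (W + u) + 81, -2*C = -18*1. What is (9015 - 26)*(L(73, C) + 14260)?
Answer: 129648347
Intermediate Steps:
C = 9 (C = -(-9) = -1/2*(-18) = 9)
L(W, u) = 81 + W + u
(9015 - 26)*(L(73, C) + 14260) = (9015 - 26)*((81 + 73 + 9) + 14260) = 8989*(163 + 14260) = 8989*14423 = 129648347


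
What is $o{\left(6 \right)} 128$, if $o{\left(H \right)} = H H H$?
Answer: $27648$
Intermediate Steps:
$o{\left(H \right)} = H^{3}$ ($o{\left(H \right)} = H^{2} H = H^{3}$)
$o{\left(6 \right)} 128 = 6^{3} \cdot 128 = 216 \cdot 128 = 27648$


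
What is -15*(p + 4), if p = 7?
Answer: -165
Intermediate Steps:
-15*(p + 4) = -15*(7 + 4) = -15*11 = -165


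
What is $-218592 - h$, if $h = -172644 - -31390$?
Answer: $-77338$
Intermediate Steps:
$h = -141254$ ($h = -172644 + 31390 = -141254$)
$-218592 - h = -218592 - -141254 = -218592 + 141254 = -77338$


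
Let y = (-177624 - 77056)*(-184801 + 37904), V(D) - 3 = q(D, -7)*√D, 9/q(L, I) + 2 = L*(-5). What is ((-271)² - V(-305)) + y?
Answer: 37411801398 - 9*I*√305/1523 ≈ 3.7412e+10 - 0.1032*I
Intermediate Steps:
q(L, I) = 9/(-2 - 5*L) (q(L, I) = 9/(-2 + L*(-5)) = 9/(-2 - 5*L))
V(D) = 3 - 9*√D/(2 + 5*D) (V(D) = 3 + (-9/(2 + 5*D))*√D = 3 - 9*√D/(2 + 5*D))
y = 37411727960 (y = -254680*(-146897) = 37411727960)
((-271)² - V(-305)) + y = ((-271)² - 3*(2 - 3*I*√305 + 5*(-305))/(2 + 5*(-305))) + 37411727960 = (73441 - 3*(2 - 3*I*√305 - 1525)/(2 - 1525)) + 37411727960 = (73441 - 3*(2 - 3*I*√305 - 1525)/(-1523)) + 37411727960 = (73441 - 3*(-1)*(-1523 - 3*I*√305)/1523) + 37411727960 = (73441 - (3 + 9*I*√305/1523)) + 37411727960 = (73441 + (-3 - 9*I*√305/1523)) + 37411727960 = (73438 - 9*I*√305/1523) + 37411727960 = 37411801398 - 9*I*√305/1523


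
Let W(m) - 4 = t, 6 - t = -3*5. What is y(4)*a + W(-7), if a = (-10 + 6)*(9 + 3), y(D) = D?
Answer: -167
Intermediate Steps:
t = 21 (t = 6 - (-3)*5 = 6 - 1*(-15) = 6 + 15 = 21)
W(m) = 25 (W(m) = 4 + 21 = 25)
a = -48 (a = -4*12 = -48)
y(4)*a + W(-7) = 4*(-48) + 25 = -192 + 25 = -167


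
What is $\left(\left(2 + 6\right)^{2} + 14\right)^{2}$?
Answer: $6084$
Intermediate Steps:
$\left(\left(2 + 6\right)^{2} + 14\right)^{2} = \left(8^{2} + 14\right)^{2} = \left(64 + 14\right)^{2} = 78^{2} = 6084$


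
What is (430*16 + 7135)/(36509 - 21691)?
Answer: 14015/14818 ≈ 0.94581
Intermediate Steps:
(430*16 + 7135)/(36509 - 21691) = (6880 + 7135)/14818 = 14015*(1/14818) = 14015/14818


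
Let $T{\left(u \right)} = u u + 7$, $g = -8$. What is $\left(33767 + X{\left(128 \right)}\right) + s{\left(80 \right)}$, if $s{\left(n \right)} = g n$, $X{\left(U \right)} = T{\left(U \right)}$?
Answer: $49518$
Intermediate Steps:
$T{\left(u \right)} = 7 + u^{2}$ ($T{\left(u \right)} = u^{2} + 7 = 7 + u^{2}$)
$X{\left(U \right)} = 7 + U^{2}$
$s{\left(n \right)} = - 8 n$
$\left(33767 + X{\left(128 \right)}\right) + s{\left(80 \right)} = \left(33767 + \left(7 + 128^{2}\right)\right) - 640 = \left(33767 + \left(7 + 16384\right)\right) - 640 = \left(33767 + 16391\right) - 640 = 50158 - 640 = 49518$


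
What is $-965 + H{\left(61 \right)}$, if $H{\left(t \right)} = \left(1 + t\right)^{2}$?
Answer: $2879$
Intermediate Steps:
$-965 + H{\left(61 \right)} = -965 + \left(1 + 61\right)^{2} = -965 + 62^{2} = -965 + 3844 = 2879$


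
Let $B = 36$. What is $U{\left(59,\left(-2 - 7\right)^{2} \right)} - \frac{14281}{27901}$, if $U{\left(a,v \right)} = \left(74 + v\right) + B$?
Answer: $\frac{5314810}{27901} \approx 190.49$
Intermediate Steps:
$U{\left(a,v \right)} = 110 + v$ ($U{\left(a,v \right)} = \left(74 + v\right) + 36 = 110 + v$)
$U{\left(59,\left(-2 - 7\right)^{2} \right)} - \frac{14281}{27901} = \left(110 + \left(-2 - 7\right)^{2}\right) - \frac{14281}{27901} = \left(110 + \left(-9\right)^{2}\right) - \frac{14281}{27901} = \left(110 + 81\right) - \frac{14281}{27901} = 191 - \frac{14281}{27901} = \frac{5314810}{27901}$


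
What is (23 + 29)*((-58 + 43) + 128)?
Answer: 5876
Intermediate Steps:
(23 + 29)*((-58 + 43) + 128) = 52*(-15 + 128) = 52*113 = 5876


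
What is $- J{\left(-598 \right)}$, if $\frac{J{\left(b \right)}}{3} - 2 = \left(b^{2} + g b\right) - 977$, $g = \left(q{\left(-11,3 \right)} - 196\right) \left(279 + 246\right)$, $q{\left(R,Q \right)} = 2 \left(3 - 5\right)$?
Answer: $-189439887$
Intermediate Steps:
$q{\left(R,Q \right)} = -4$ ($q{\left(R,Q \right)} = 2 \left(-2\right) = -4$)
$g = -105000$ ($g = \left(-4 - 196\right) \left(279 + 246\right) = \left(-200\right) 525 = -105000$)
$J{\left(b \right)} = -2925 - 315000 b + 3 b^{2}$ ($J{\left(b \right)} = 6 + 3 \left(\left(b^{2} - 105000 b\right) - 977\right) = 6 + 3 \left(-977 + b^{2} - 105000 b\right) = 6 - \left(2931 - 3 b^{2} + 315000 b\right) = -2925 - 315000 b + 3 b^{2}$)
$- J{\left(-598 \right)} = - (-2925 - -188370000 + 3 \left(-598\right)^{2}) = - (-2925 + 188370000 + 3 \cdot 357604) = - (-2925 + 188370000 + 1072812) = \left(-1\right) 189439887 = -189439887$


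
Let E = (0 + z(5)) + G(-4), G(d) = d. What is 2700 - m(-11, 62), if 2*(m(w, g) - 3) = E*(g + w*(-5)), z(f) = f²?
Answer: 2937/2 ≈ 1468.5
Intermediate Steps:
E = 21 (E = (0 + 5²) - 4 = (0 + 25) - 4 = 25 - 4 = 21)
m(w, g) = 3 - 105*w/2 + 21*g/2 (m(w, g) = 3 + (21*(g + w*(-5)))/2 = 3 + (21*(g - 5*w))/2 = 3 + (-105*w + 21*g)/2 = 3 + (-105*w/2 + 21*g/2) = 3 - 105*w/2 + 21*g/2)
2700 - m(-11, 62) = 2700 - (3 - 105/2*(-11) + (21/2)*62) = 2700 - (3 + 1155/2 + 651) = 2700 - 1*2463/2 = 2700 - 2463/2 = 2937/2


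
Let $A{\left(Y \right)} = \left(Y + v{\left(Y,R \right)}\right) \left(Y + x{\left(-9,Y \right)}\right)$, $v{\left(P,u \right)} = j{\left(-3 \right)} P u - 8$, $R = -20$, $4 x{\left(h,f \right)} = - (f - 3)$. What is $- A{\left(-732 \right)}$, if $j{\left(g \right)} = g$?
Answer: $-24484845$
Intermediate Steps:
$x{\left(h,f \right)} = \frac{3}{4} - \frac{f}{4}$ ($x{\left(h,f \right)} = \frac{\left(-1\right) \left(f - 3\right)}{4} = \frac{\left(-1\right) \left(-3 + f\right)}{4} = \frac{3 - f}{4} = \frac{3}{4} - \frac{f}{4}$)
$v{\left(P,u \right)} = -8 - 3 P u$ ($v{\left(P,u \right)} = - 3 P u - 8 = -8 - 3 P u$)
$A{\left(Y \right)} = \left(-8 + 61 Y\right) \left(\frac{3}{4} + \frac{3 Y}{4}\right)$ ($A{\left(Y \right)} = \left(Y - \left(8 + 3 Y \left(-20\right)\right)\right) \left(Y - \left(- \frac{3}{4} + \frac{Y}{4}\right)\right) = \left(Y + \left(-8 + 60 Y\right)\right) \left(\frac{3}{4} + \frac{3 Y}{4}\right) = \left(-8 + 61 Y\right) \left(\frac{3}{4} + \frac{3 Y}{4}\right)$)
$- A{\left(-732 \right)} = - (-6 + \frac{159}{4} \left(-732\right) + \frac{183 \left(-732\right)^{2}}{4}) = - (-6 - 29097 + \frac{183}{4} \cdot 535824) = - (-6 - 29097 + 24513948) = \left(-1\right) 24484845 = -24484845$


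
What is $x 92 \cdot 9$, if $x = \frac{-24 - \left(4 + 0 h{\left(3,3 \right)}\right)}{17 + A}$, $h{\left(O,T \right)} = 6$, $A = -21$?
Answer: $5796$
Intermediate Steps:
$x = 7$ ($x = \frac{-24 + \left(0 \cdot 6 - 4\right)}{17 - 21} = \frac{-24 + \left(0 - 4\right)}{-4} = \left(-24 - 4\right) \left(- \frac{1}{4}\right) = \left(-28\right) \left(- \frac{1}{4}\right) = 7$)
$x 92 \cdot 9 = 7 \cdot 92 \cdot 9 = 644 \cdot 9 = 5796$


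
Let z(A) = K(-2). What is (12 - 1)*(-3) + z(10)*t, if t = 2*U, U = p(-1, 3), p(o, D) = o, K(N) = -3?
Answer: -27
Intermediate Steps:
z(A) = -3
U = -1
t = -2 (t = 2*(-1) = -2)
(12 - 1)*(-3) + z(10)*t = (12 - 1)*(-3) - 3*(-2) = 11*(-3) + 6 = -33 + 6 = -27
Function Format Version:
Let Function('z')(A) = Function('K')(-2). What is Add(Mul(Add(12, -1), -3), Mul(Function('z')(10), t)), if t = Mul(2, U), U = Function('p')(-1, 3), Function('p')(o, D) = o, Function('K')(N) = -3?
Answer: -27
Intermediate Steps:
Function('z')(A) = -3
U = -1
t = -2 (t = Mul(2, -1) = -2)
Add(Mul(Add(12, -1), -3), Mul(Function('z')(10), t)) = Add(Mul(Add(12, -1), -3), Mul(-3, -2)) = Add(Mul(11, -3), 6) = Add(-33, 6) = -27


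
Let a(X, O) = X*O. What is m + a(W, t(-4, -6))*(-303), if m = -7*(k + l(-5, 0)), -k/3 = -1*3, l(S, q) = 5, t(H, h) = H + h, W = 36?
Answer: 108982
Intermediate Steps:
k = 9 (k = -(-3)*3 = -3*(-3) = 9)
a(X, O) = O*X
m = -98 (m = -7*(9 + 5) = -7*14 = -98)
m + a(W, t(-4, -6))*(-303) = -98 + ((-4 - 6)*36)*(-303) = -98 - 10*36*(-303) = -98 - 360*(-303) = -98 + 109080 = 108982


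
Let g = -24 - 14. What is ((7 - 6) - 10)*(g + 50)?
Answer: -108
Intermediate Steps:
g = -38
((7 - 6) - 10)*(g + 50) = ((7 - 6) - 10)*(-38 + 50) = (1 - 10)*12 = -9*12 = -108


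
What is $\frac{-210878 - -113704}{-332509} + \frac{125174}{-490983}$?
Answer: $\frac{6089300476}{163256266347} \approx 0.037299$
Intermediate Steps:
$\frac{-210878 - -113704}{-332509} + \frac{125174}{-490983} = \left(-210878 + 113704\right) \left(- \frac{1}{332509}\right) + 125174 \left(- \frac{1}{490983}\right) = \left(-97174\right) \left(- \frac{1}{332509}\right) - \frac{125174}{490983} = \frac{97174}{332509} - \frac{125174}{490983} = \frac{6089300476}{163256266347}$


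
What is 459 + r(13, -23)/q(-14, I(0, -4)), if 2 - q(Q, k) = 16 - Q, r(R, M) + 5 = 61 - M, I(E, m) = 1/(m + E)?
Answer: 12773/28 ≈ 456.18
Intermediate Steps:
I(E, m) = 1/(E + m)
r(R, M) = 56 - M (r(R, M) = -5 + (61 - M) = 56 - M)
q(Q, k) = -14 + Q (q(Q, k) = 2 - (16 - Q) = 2 + (-16 + Q) = -14 + Q)
459 + r(13, -23)/q(-14, I(0, -4)) = 459 + (56 - 1*(-23))/(-14 - 14) = 459 + (56 + 23)/(-28) = 459 + 79*(-1/28) = 459 - 79/28 = 12773/28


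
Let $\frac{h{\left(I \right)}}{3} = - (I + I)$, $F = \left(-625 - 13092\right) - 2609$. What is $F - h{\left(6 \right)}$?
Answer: $-16290$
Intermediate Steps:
$F = -16326$ ($F = -13717 - 2609 = -16326$)
$h{\left(I \right)} = - 6 I$ ($h{\left(I \right)} = 3 \left(- (I + I)\right) = 3 \left(- 2 I\right) = - 6 I$)
$F - h{\left(6 \right)} = -16326 - \left(-6\right) 6 = -16326 - -36 = -16326 + 36 = -16290$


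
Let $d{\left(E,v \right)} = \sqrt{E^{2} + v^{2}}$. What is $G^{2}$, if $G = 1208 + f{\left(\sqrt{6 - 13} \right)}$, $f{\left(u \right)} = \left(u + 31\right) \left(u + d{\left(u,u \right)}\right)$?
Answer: $1422318 - 30268 \sqrt{2} + 73594 i \sqrt{7} + 74028 i \sqrt{14} \approx 1.3795 \cdot 10^{6} + 4.717 \cdot 10^{5} i$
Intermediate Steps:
$f{\left(u \right)} = \left(31 + u\right) \left(u + \sqrt{2} \sqrt{u^{2}}\right)$ ($f{\left(u \right)} = \left(u + 31\right) \left(u + \sqrt{u^{2} + u^{2}}\right) = \left(31 + u\right) \left(u + \sqrt{2 u^{2}}\right) = \left(31 + u\right) \left(u + \sqrt{2} \sqrt{u^{2}}\right)$)
$G = 1201 - 7 \sqrt{2} + 31 i \sqrt{7} + 31 i \sqrt{14}$ ($G = 1208 + \left(\left(\sqrt{6 - 13}\right)^{2} + 31 \sqrt{6 - 13} + 31 \sqrt{2} \sqrt{\left(\sqrt{6 - 13}\right)^{2}} + \sqrt{6 - 13} \sqrt{2} \sqrt{\left(\sqrt{6 - 13}\right)^{2}}\right) = 1208 + \left(\left(\sqrt{-7}\right)^{2} + 31 \sqrt{-7} + 31 \sqrt{2} \sqrt{\left(\sqrt{-7}\right)^{2}} + \sqrt{-7} \sqrt{2} \sqrt{\left(\sqrt{-7}\right)^{2}}\right) = 1208 + \left(\left(i \sqrt{7}\right)^{2} + 31 i \sqrt{7} + 31 \sqrt{2} \sqrt{\left(i \sqrt{7}\right)^{2}} + i \sqrt{7} \sqrt{2} \sqrt{\left(i \sqrt{7}\right)^{2}}\right) = 1208 + \left(-7 + 31 i \sqrt{7} + 31 \sqrt{2} \sqrt{-7} + i \sqrt{7} \sqrt{2} \sqrt{-7}\right) = 1208 + \left(-7 + 31 i \sqrt{7} + 31 \sqrt{2} i \sqrt{7} + i \sqrt{7} \sqrt{2} i \sqrt{7}\right) = 1208 + \left(-7 + 31 i \sqrt{7} + 31 i \sqrt{14} - 7 \sqrt{2}\right) = 1208 + \left(-7 - 7 \sqrt{2} + 31 i \sqrt{7} + 31 i \sqrt{14}\right) = 1201 - 7 \sqrt{2} + 31 i \sqrt{7} + 31 i \sqrt{14} \approx 1191.1 + 198.01 i$)
$G^{2} = \left(1201 - 7 \sqrt{2} + 31 i \sqrt{7} + 31 i \sqrt{14}\right)^{2}$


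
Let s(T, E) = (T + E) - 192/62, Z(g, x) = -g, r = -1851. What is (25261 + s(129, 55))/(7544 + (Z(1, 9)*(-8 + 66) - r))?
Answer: 788699/289447 ≈ 2.7248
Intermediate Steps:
s(T, E) = -96/31 + E + T (s(T, E) = (E + T) - 192*1/62 = (E + T) - 96/31 = -96/31 + E + T)
(25261 + s(129, 55))/(7544 + (Z(1, 9)*(-8 + 66) - r)) = (25261 + (-96/31 + 55 + 129))/(7544 + ((-1*1)*(-8 + 66) - 1*(-1851))) = (25261 + 5608/31)/(7544 + (-1*58 + 1851)) = 788699/(31*(7544 + (-58 + 1851))) = 788699/(31*(7544 + 1793)) = (788699/31)/9337 = (788699/31)*(1/9337) = 788699/289447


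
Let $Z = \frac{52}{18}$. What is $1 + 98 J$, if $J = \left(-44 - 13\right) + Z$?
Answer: $- \frac{47717}{9} \approx -5301.9$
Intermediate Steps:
$Z = \frac{26}{9}$ ($Z = 52 \cdot \frac{1}{18} = \frac{26}{9} \approx 2.8889$)
$J = - \frac{487}{9}$ ($J = \left(-44 - 13\right) + \frac{26}{9} = -57 + \frac{26}{9} = - \frac{487}{9} \approx -54.111$)
$1 + 98 J = 1 + 98 \left(- \frac{487}{9}\right) = 1 - \frac{47726}{9} = - \frac{47717}{9}$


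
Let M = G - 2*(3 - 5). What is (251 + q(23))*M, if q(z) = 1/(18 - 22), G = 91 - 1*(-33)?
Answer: 32096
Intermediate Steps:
G = 124 (G = 91 + 33 = 124)
M = 128 (M = 124 - 2*(3 - 5) = 124 - 2*(-2) = 124 + 4 = 128)
q(z) = -1/4 (q(z) = 1/(-4) = -1/4)
(251 + q(23))*M = (251 - 1/4)*128 = (1003/4)*128 = 32096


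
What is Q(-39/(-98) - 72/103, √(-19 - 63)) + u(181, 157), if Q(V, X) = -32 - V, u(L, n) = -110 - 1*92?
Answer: -2358957/10094 ≈ -233.70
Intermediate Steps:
u(L, n) = -202 (u(L, n) = -110 - 92 = -202)
Q(-39/(-98) - 72/103, √(-19 - 63)) + u(181, 157) = (-32 - (-39/(-98) - 72/103)) - 202 = (-32 - (-39*(-1/98) - 72*1/103)) - 202 = (-32 - (39/98 - 72/103)) - 202 = (-32 - 1*(-3039/10094)) - 202 = (-32 + 3039/10094) - 202 = -319969/10094 - 202 = -2358957/10094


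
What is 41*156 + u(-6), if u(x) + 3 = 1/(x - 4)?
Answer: 63929/10 ≈ 6392.9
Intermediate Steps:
u(x) = -3 + 1/(-4 + x) (u(x) = -3 + 1/(x - 4) = -3 + 1/(-4 + x))
41*156 + u(-6) = 41*156 + (13 - 3*(-6))/(-4 - 6) = 6396 + (13 + 18)/(-10) = 6396 - 1/10*31 = 6396 - 31/10 = 63929/10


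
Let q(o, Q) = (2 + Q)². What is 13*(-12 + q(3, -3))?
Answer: -143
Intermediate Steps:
13*(-12 + q(3, -3)) = 13*(-12 + (2 - 3)²) = 13*(-12 + (-1)²) = 13*(-12 + 1) = 13*(-11) = -143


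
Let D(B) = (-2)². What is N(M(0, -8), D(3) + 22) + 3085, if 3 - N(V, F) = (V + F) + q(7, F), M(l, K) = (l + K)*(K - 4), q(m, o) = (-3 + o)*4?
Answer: 2874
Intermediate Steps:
q(m, o) = -12 + 4*o
M(l, K) = (-4 + K)*(K + l) (M(l, K) = (K + l)*(-4 + K) = (-4 + K)*(K + l))
D(B) = 4
N(V, F) = 15 - V - 5*F (N(V, F) = 3 - ((V + F) + (-12 + 4*F)) = 3 - ((F + V) + (-12 + 4*F)) = 3 - (-12 + V + 5*F) = 3 + (12 - V - 5*F) = 15 - V - 5*F)
N(M(0, -8), D(3) + 22) + 3085 = (15 - ((-8)² - 4*(-8) - 4*0 - 8*0) - 5*(4 + 22)) + 3085 = (15 - (64 + 32 + 0 + 0) - 5*26) + 3085 = (15 - 1*96 - 130) + 3085 = (15 - 96 - 130) + 3085 = -211 + 3085 = 2874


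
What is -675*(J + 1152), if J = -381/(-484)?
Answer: -376615575/484 ≈ -7.7813e+5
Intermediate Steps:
J = 381/484 (J = -381*(-1/484) = 381/484 ≈ 0.78719)
-675*(J + 1152) = -675*(381/484 + 1152) = -675*557949/484 = -376615575/484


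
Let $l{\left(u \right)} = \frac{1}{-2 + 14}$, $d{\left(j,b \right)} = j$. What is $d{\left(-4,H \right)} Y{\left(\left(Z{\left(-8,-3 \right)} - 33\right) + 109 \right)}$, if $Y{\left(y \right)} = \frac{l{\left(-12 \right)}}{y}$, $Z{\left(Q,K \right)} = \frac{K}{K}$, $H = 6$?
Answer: $- \frac{1}{231} \approx -0.004329$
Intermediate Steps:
$Z{\left(Q,K \right)} = 1$
$l{\left(u \right)} = \frac{1}{12}$
$Y{\left(y \right)} = \frac{1}{12 y}$
$d{\left(-4,H \right)} Y{\left(\left(Z{\left(-8,-3 \right)} - 33\right) + 109 \right)} = - 4 \frac{1}{12 \left(\left(1 - 33\right) + 109\right)} = - 4 \frac{1}{12 \left(-32 + 109\right)} = - 4 \frac{1}{12 \cdot 77} = - 4 \cdot \frac{1}{12} \cdot \frac{1}{77} = \left(-4\right) \frac{1}{924} = - \frac{1}{231}$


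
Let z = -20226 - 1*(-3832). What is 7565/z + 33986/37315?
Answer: 274878509/611742110 ≈ 0.44934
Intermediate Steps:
z = -16394 (z = -20226 + 3832 = -16394)
7565/z + 33986/37315 = 7565/(-16394) + 33986/37315 = 7565*(-1/16394) + 33986*(1/37315) = -7565/16394 + 33986/37315 = 274878509/611742110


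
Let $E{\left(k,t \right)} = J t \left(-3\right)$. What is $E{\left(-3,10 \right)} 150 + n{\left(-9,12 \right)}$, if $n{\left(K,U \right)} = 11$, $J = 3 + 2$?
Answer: $-22489$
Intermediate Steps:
$J = 5$
$E{\left(k,t \right)} = - 15 t$ ($E{\left(k,t \right)} = 5 t \left(-3\right) = - 15 t$)
$E{\left(-3,10 \right)} 150 + n{\left(-9,12 \right)} = \left(-15\right) 10 \cdot 150 + 11 = \left(-150\right) 150 + 11 = -22500 + 11 = -22489$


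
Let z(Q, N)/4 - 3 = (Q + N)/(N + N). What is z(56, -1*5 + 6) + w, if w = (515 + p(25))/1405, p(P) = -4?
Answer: 177541/1405 ≈ 126.36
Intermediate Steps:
z(Q, N) = 12 + 2*(N + Q)/N (z(Q, N) = 12 + 4*((Q + N)/(N + N)) = 12 + 4*((N + Q)/((2*N))) = 12 + 4*((N + Q)*(1/(2*N))) = 12 + 4*((N + Q)/(2*N)) = 12 + 2*(N + Q)/N)
w = 511/1405 (w = (515 - 4)/1405 = 511*(1/1405) = 511/1405 ≈ 0.36370)
z(56, -1*5 + 6) + w = (14 + 2*56/(-1*5 + 6)) + 511/1405 = (14 + 2*56/(-5 + 6)) + 511/1405 = (14 + 2*56/1) + 511/1405 = (14 + 2*56*1) + 511/1405 = (14 + 112) + 511/1405 = 126 + 511/1405 = 177541/1405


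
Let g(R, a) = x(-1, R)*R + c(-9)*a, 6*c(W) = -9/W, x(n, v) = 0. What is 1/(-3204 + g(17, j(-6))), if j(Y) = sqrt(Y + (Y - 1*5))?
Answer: -115344/369562193 - 6*I*sqrt(17)/369562193 ≈ -0.00031211 - 6.694e-8*I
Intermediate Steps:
c(W) = -3/(2*W) (c(W) = (-9/W)/6 = -3/(2*W))
j(Y) = sqrt(-5 + 2*Y) (j(Y) = sqrt(Y + (Y - 5)) = sqrt(Y + (-5 + Y)) = sqrt(-5 + 2*Y))
g(R, a) = a/6 (g(R, a) = 0*R + (-3/2/(-9))*a = 0 + (-3/2*(-1/9))*a = 0 + a/6 = a/6)
1/(-3204 + g(17, j(-6))) = 1/(-3204 + sqrt(-5 + 2*(-6))/6) = 1/(-3204 + sqrt(-5 - 12)/6) = 1/(-3204 + sqrt(-17)/6) = 1/(-3204 + (I*sqrt(17))/6) = 1/(-3204 + I*sqrt(17)/6)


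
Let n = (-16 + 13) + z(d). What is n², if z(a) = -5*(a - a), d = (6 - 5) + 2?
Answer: 9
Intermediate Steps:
d = 3 (d = 1 + 2 = 3)
z(a) = 0 (z(a) = -5*0 = 0)
n = -3 (n = (-16 + 13) + 0 = -3 + 0 = -3)
n² = (-3)² = 9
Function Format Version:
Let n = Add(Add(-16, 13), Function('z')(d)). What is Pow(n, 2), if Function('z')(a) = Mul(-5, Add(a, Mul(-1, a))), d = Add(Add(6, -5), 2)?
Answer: 9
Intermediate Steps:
d = 3 (d = Add(1, 2) = 3)
Function('z')(a) = 0 (Function('z')(a) = Mul(-5, 0) = 0)
n = -3 (n = Add(Add(-16, 13), 0) = Add(-3, 0) = -3)
Pow(n, 2) = Pow(-3, 2) = 9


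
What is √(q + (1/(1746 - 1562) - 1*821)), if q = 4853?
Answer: √34126894/92 ≈ 63.498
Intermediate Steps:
√(q + (1/(1746 - 1562) - 1*821)) = √(4853 + (1/(1746 - 1562) - 1*821)) = √(4853 + (1/184 - 821)) = √(4853 - 151063/184) = √(741889/184) = √34126894/92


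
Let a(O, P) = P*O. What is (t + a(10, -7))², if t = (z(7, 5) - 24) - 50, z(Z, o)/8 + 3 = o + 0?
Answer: 16384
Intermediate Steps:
z(Z, o) = -24 + 8*o (z(Z, o) = -24 + 8*(o + 0) = -24 + 8*o)
a(O, P) = O*P
t = -58 (t = ((-24 + 8*5) - 24) - 50 = ((-24 + 40) - 24) - 50 = (16 - 24) - 50 = -8 - 50 = -58)
(t + a(10, -7))² = (-58 + 10*(-7))² = (-58 - 70)² = (-128)² = 16384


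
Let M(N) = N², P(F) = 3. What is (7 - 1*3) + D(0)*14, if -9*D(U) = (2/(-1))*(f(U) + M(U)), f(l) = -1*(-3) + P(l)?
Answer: 68/3 ≈ 22.667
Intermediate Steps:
f(l) = 6 (f(l) = -1*(-3) + 3 = 3 + 3 = 6)
D(U) = 4/3 + 2*U²/9 (D(U) = -2/(-1)*(6 + U²)/9 = -2*(-1)*(6 + U²)/9 = -(-2)*(6 + U²)/9 = -(-12 - 2*U²)/9 = 4/3 + 2*U²/9)
(7 - 1*3) + D(0)*14 = (7 - 1*3) + (4/3 + (2/9)*0²)*14 = (7 - 3) + (4/3 + (2/9)*0)*14 = 4 + (4/3 + 0)*14 = 4 + (4/3)*14 = 4 + 56/3 = 68/3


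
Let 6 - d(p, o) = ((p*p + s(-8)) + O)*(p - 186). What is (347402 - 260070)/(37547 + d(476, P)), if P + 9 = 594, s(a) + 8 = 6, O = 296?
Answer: -87332/65754747 ≈ -0.0013281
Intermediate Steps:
s(a) = -2 (s(a) = -8 + 6 = -2)
P = 585 (P = -9 + 594 = 585)
d(p, o) = 6 - (-186 + p)*(294 + p**2) (d(p, o) = 6 - ((p*p - 2) + 296)*(p - 186) = 6 - ((p**2 - 2) + 296)*(-186 + p) = 6 - ((-2 + p**2) + 296)*(-186 + p) = 6 - (294 + p**2)*(-186 + p) = 6 - (-186 + p)*(294 + p**2))
(347402 - 260070)/(37547 + d(476, P)) = (347402 - 260070)/(37547 + (54690 - 1*476**3 - 294*476 + 186*476**2)) = 87332/(37547 + (54690 - 1*107850176 - 139944 + 186*226576)) = 87332/(37547 + (54690 - 107850176 - 139944 + 42143136)) = 87332/(37547 - 65792294) = 87332/(-65754747) = 87332*(-1/65754747) = -87332/65754747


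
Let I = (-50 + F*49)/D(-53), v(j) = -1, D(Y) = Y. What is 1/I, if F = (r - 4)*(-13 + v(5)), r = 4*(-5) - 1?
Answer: -53/17100 ≈ -0.0030994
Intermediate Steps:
r = -21 (r = -20 - 1 = -21)
F = 350 (F = (-21 - 4)*(-13 - 1) = -25*(-14) = 350)
I = -17100/53 (I = (-50 + 350*49)/(-53) = (-50 + 17150)*(-1/53) = 17100*(-1/53) = -17100/53 ≈ -322.64)
1/I = 1/(-17100/53) = -53/17100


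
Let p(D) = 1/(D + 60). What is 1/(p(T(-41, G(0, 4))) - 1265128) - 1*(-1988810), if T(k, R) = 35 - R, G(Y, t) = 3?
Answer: 231481126037658/116391775 ≈ 1.9888e+6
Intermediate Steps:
p(D) = 1/(60 + D)
1/(p(T(-41, G(0, 4))) - 1265128) - 1*(-1988810) = 1/(1/(60 + (35 - 1*3)) - 1265128) - 1*(-1988810) = 1/(1/(60 + (35 - 3)) - 1265128) + 1988810 = 1/(1/(60 + 32) - 1265128) + 1988810 = 1/(1/92 - 1265128) + 1988810 = 1/(-116391775/92) + 1988810 = -92/116391775 + 1988810 = 231481126037658/116391775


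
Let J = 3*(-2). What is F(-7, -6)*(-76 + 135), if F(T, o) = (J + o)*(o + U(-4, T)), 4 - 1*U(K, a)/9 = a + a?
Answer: -110448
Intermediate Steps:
J = -6
U(K, a) = 36 - 18*a (U(K, a) = 36 - 9*(a + a) = 36 - 18*a)
F(T, o) = (-6 + o)*(36 + o - 18*T) (F(T, o) = (-6 + o)*(o + (36 - 18*T)) = (-6 + o)*(36 + o - 18*T))
F(-7, -6)*(-76 + 135) = (-216 + (-6)² + 30*(-6) + 108*(-7) - 18*(-7)*(-6))*(-76 + 135) = (-216 + 36 - 180 - 756 - 756)*59 = -1872*59 = -110448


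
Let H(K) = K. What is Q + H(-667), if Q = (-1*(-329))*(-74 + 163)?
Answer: 28614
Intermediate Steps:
Q = 29281 (Q = 329*89 = 29281)
Q + H(-667) = 29281 - 667 = 28614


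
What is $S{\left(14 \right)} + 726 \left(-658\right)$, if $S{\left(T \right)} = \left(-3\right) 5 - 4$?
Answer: $-477727$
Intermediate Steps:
$S{\left(T \right)} = -19$ ($S{\left(T \right)} = -15 - 4 = -19$)
$S{\left(14 \right)} + 726 \left(-658\right) = -19 + 726 \left(-658\right) = -19 - 477708 = -477727$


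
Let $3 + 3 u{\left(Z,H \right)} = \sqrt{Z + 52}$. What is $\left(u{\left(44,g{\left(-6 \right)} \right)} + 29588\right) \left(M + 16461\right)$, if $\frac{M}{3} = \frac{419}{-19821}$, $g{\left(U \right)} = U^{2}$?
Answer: $\frac{3217805430496}{6607} + \frac{435029632 \sqrt{6}}{19821} \approx 4.8708 \cdot 10^{8}$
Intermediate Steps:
$u{\left(Z,H \right)} = -1 + \frac{\sqrt{52 + Z}}{3}$ ($u{\left(Z,H \right)} = -1 + \frac{\sqrt{Z + 52}}{3} = -1 + \frac{\sqrt{52 + Z}}{3}$)
$M = - \frac{419}{6607}$ ($M = 3 \frac{419}{-19821} = 3 \cdot 419 \left(- \frac{1}{19821}\right) = 3 \left(- \frac{419}{19821}\right) = - \frac{419}{6607} \approx -0.063418$)
$\left(u{\left(44,g{\left(-6 \right)} \right)} + 29588\right) \left(M + 16461\right) = \left(\left(-1 + \frac{\sqrt{52 + 44}}{3}\right) + 29588\right) \left(- \frac{419}{6607} + 16461\right) = \left(\left(-1 + \frac{\sqrt{96}}{3}\right) + 29588\right) \frac{108757408}{6607} = \left(\left(-1 + \frac{4 \sqrt{6}}{3}\right) + 29588\right) \frac{108757408}{6607} = \left(29587 + \frac{4 \sqrt{6}}{3}\right) \frac{108757408}{6607} = \frac{3217805430496}{6607} + \frac{435029632 \sqrt{6}}{19821}$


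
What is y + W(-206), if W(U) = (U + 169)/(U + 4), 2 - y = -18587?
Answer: 3755015/202 ≈ 18589.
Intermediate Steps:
y = 18589 (y = 2 - 1*(-18587) = 2 + 18587 = 18589)
W(U) = (169 + U)/(4 + U)
y + W(-206) = 18589 + (169 - 206)/(4 - 206) = 18589 - 37/(-202) = 18589 - 1/202*(-37) = 18589 + 37/202 = 3755015/202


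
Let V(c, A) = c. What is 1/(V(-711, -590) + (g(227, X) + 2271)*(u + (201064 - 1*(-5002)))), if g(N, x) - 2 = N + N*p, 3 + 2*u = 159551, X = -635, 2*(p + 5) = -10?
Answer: 1/65742489 ≈ 1.5211e-8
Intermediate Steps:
p = -10 (p = -5 + (½)*(-10) = -5 - 5 = -10)
u = 79774 (u = -3/2 + (½)*159551 = -3/2 + 159551/2 = 79774)
g(N, x) = 2 - 9*N (g(N, x) = 2 + (N + N*(-10)) = 2 + (N - 10*N) = 2 - 9*N)
1/(V(-711, -590) + (g(227, X) + 2271)*(u + (201064 - 1*(-5002)))) = 1/(-711 + ((2 - 9*227) + 2271)*(79774 + (201064 - 1*(-5002)))) = 1/(-711 + ((2 - 2043) + 2271)*(79774 + (201064 + 5002))) = 1/(-711 + (-2041 + 2271)*(79774 + 206066)) = 1/(-711 + 230*285840) = 1/(-711 + 65743200) = 1/65742489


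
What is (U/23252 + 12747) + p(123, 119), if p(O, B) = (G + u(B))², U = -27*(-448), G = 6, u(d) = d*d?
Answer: 1166765808092/5813 ≈ 2.0072e+8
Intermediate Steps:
u(d) = d²
U = 12096
p(O, B) = (6 + B²)²
(U/23252 + 12747) + p(123, 119) = (12096/23252 + 12747) + (6 + 119²)² = (12096*(1/23252) + 12747) + (6 + 14161)² = (3024/5813 + 12747) + 14167² = 74101335/5813 + 200703889 = 1166765808092/5813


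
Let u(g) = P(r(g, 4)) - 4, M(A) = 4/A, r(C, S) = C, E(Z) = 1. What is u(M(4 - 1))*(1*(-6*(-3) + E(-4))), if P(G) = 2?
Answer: -38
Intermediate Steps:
u(g) = -2 (u(g) = 2 - 4 = -2)
u(M(4 - 1))*(1*(-6*(-3) + E(-4))) = -2*(-6*(-3) + 1) = -2*(18 + 1) = -2*19 = -38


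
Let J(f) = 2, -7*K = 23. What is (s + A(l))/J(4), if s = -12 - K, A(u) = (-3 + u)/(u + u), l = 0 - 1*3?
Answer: -27/7 ≈ -3.8571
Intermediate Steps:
l = -3 (l = 0 - 3 = -3)
K = -23/7 (K = -⅐*23 = -23/7 ≈ -3.2857)
A(u) = (-3 + u)/(2*u) (A(u) = (-3 + u)/((2*u)) = (-3 + u)*(1/(2*u)) = (-3 + u)/(2*u))
s = -61/7 (s = -12 - 1*(-23/7) = -12 + 23/7 = -61/7 ≈ -8.7143)
(s + A(l))/J(4) = (-61/7 + (½)*(-3 - 3)/(-3))/2 = (-61/7 + (½)*(-⅓)*(-6))*(½) = (-61/7 + 1)*(½) = -54/7*½ = -27/7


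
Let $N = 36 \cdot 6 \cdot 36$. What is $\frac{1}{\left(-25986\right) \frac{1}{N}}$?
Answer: $- \frac{1296}{4331} \approx -0.29924$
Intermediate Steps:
$N = 7776$ ($N = 216 \cdot 36 = 7776$)
$\frac{1}{\left(-25986\right) \frac{1}{N}} = \frac{1}{\left(-25986\right) \frac{1}{7776}} = \frac{1}{- \frac{4331}{1296}} = - \frac{1296}{4331}$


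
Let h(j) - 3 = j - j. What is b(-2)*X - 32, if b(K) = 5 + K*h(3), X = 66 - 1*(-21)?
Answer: -119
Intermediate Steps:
X = 87 (X = 66 + 21 = 87)
h(j) = 3 (h(j) = 3 + (j - j) = 3 + 0 = 3)
b(K) = 5 + 3*K (b(K) = 5 + K*3 = 5 + 3*K)
b(-2)*X - 32 = (5 + 3*(-2))*87 - 32 = (5 - 6)*87 - 32 = -1*87 - 32 = -87 - 32 = -119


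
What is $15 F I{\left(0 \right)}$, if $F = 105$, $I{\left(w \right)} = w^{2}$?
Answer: $0$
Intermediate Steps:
$15 F I{\left(0 \right)} = 15 \cdot 105 \cdot 0^{2} = 15 \cdot 105 \cdot 0 = 15 \cdot 0 = 0$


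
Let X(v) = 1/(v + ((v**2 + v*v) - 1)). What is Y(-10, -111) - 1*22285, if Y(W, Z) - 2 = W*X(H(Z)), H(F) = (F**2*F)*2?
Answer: -66685503755312617/2992662736405 ≈ -22283.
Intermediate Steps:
H(F) = 2*F**3 (H(F) = F**3*2 = 2*F**3)
X(v) = 1/(-1 + v + 2*v**2) (X(v) = 1/(v + ((v**2 + v**2) - 1)) = 1/(v + (2*v**2 - 1)) = 1/(v + (-1 + 2*v**2)) = 1/(-1 + v + 2*v**2))
Y(W, Z) = 2 + W/(-1 + 2*Z**3 + 8*Z**6) (Y(W, Z) = 2 + W/(-1 + 2*Z**3 + 2*(2*Z**3)**2) = 2 + W/(-1 + 2*Z**3 + 2*(4*Z**6)) = 2 + W/(-1 + 2*Z**3 + 8*Z**6))
Y(-10, -111) - 1*22285 = (-2 - 10 + 4*(-111)**3 + 16*(-111)**6)/(-1 + 2*(-111)**3 + 8*(-111)**6) - 1*22285 = (-2 - 10 + 4*(-1367631) + 16*1870414552161)/(-1 + 2*(-1367631) + 8*1870414552161) - 22285 = (-2 - 10 - 5470524 + 29926632834576)/(-1 - 2735262 + 14963316417288) - 22285 = 29926627364040/14963313682025 - 22285 = (1/14963313682025)*29926627364040 - 22285 = 5985325472808/2992662736405 - 22285 = -66685503755312617/2992662736405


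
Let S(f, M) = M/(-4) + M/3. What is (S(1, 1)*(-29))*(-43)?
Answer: 1247/12 ≈ 103.92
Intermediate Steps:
S(f, M) = M/12 (S(f, M) = M*(-1/4) + M*(1/3) = -M/4 + M/3 = M/12)
(S(1, 1)*(-29))*(-43) = (((1/12)*1)*(-29))*(-43) = ((1/12)*(-29))*(-43) = -29/12*(-43) = 1247/12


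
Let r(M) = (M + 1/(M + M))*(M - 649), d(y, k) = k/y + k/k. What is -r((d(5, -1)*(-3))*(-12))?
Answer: 128682197/7200 ≈ 17873.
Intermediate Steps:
d(y, k) = 1 + k/y (d(y, k) = k/y + 1 = 1 + k/y)
r(M) = (-649 + M)*(M + 1/(2*M)) (r(M) = (M + 1/(2*M))*(-649 + M) = (-649 + M)*(M + 1/(2*M)))
-r((d(5, -1)*(-3))*(-12)) = -(½ + ((((-1 + 5)/5)*(-3))*(-12))² - 649*((-1 + 5)/5)*(-3)*(-12) - 649*5/(36*(-1 + 5))/2) = -(½ + ((((⅕)*4)*(-3))*(-12))² - 649*((⅕)*4)*(-3)*(-12) - 649/(2*((((⅕)*4)*(-3))*(-12)))) = -(½ + (((⅘)*(-3))*(-12))² - 649*(⅘)*(-3)*(-12) - 649/(2*(((⅘)*(-3))*(-12)))) = -(½ + (-12/5*(-12))² - (-7788)*(-12)/5 - 649/(2*((-12/5*(-12))))) = -(½ + (144/5)² - 649*144/5 - 649/(2*144/5)) = -(½ + 20736/25 - 93456/5 - 649/2*5/144) = -(½ + 20736/25 - 93456/5 - 3245/288) = -1*(-128682197/7200) = 128682197/7200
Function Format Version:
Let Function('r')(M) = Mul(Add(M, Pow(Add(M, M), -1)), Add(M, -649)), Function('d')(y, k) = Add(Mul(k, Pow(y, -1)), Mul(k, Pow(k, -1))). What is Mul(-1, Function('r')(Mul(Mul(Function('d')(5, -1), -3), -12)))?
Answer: Rational(128682197, 7200) ≈ 17873.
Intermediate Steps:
Function('d')(y, k) = Add(1, Mul(k, Pow(y, -1))) (Function('d')(y, k) = Add(Mul(k, Pow(y, -1)), 1) = Add(1, Mul(k, Pow(y, -1))))
Function('r')(M) = Mul(Add(-649, M), Add(M, Mul(Rational(1, 2), Pow(M, -1)))) (Function('r')(M) = Mul(Add(M, Pow(Mul(2, M), -1)), Add(-649, M)) = Mul(Add(M, Mul(Rational(1, 2), Pow(M, -1))), Add(-649, M)) = Mul(Add(-649, M), Add(M, Mul(Rational(1, 2), Pow(M, -1)))))
Mul(-1, Function('r')(Mul(Mul(Function('d')(5, -1), -3), -12))) = Mul(-1, Add(Rational(1, 2), Pow(Mul(Mul(Mul(Pow(5, -1), Add(-1, 5)), -3), -12), 2), Mul(-649, Mul(Mul(Mul(Pow(5, -1), Add(-1, 5)), -3), -12)), Mul(Rational(-649, 2), Pow(Mul(Mul(Mul(Pow(5, -1), Add(-1, 5)), -3), -12), -1)))) = Mul(-1, Add(Rational(1, 2), Pow(Mul(Mul(Mul(Rational(1, 5), 4), -3), -12), 2), Mul(-649, Mul(Mul(Mul(Rational(1, 5), 4), -3), -12)), Mul(Rational(-649, 2), Pow(Mul(Mul(Mul(Rational(1, 5), 4), -3), -12), -1)))) = Mul(-1, Add(Rational(1, 2), Pow(Mul(Mul(Rational(4, 5), -3), -12), 2), Mul(-649, Mul(Mul(Rational(4, 5), -3), -12)), Mul(Rational(-649, 2), Pow(Mul(Mul(Rational(4, 5), -3), -12), -1)))) = Mul(-1, Add(Rational(1, 2), Pow(Mul(Rational(-12, 5), -12), 2), Mul(-649, Mul(Rational(-12, 5), -12)), Mul(Rational(-649, 2), Pow(Mul(Rational(-12, 5), -12), -1)))) = Mul(-1, Add(Rational(1, 2), Pow(Rational(144, 5), 2), Mul(-649, Rational(144, 5)), Mul(Rational(-649, 2), Pow(Rational(144, 5), -1)))) = Mul(-1, Add(Rational(1, 2), Rational(20736, 25), Rational(-93456, 5), Mul(Rational(-649, 2), Rational(5, 144)))) = Mul(-1, Add(Rational(1, 2), Rational(20736, 25), Rational(-93456, 5), Rational(-3245, 288))) = Mul(-1, Rational(-128682197, 7200)) = Rational(128682197, 7200)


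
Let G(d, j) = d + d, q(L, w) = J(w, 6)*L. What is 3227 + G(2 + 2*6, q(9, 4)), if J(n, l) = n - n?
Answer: 3255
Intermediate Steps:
J(n, l) = 0
q(L, w) = 0 (q(L, w) = 0*L = 0)
G(d, j) = 2*d
3227 + G(2 + 2*6, q(9, 4)) = 3227 + 2*(2 + 2*6) = 3227 + 2*(2 + 12) = 3227 + 2*14 = 3227 + 28 = 3255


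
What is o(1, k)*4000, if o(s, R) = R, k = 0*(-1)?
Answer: 0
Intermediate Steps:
k = 0
o(1, k)*4000 = 0*4000 = 0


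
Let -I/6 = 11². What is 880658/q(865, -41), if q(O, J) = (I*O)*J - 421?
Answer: 880658/25747169 ≈ 0.034204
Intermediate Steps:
I = -726 (I = -6*11² = -6*121 = -726)
q(O, J) = -421 - 726*J*O (q(O, J) = (-726*O)*J - 421 = -726*J*O - 421 = -421 - 726*J*O)
880658/q(865, -41) = 880658/(-421 - 726*(-41)*865) = 880658/(-421 + 25747590) = 880658/25747169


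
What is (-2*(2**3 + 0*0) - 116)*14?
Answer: -1848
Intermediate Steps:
(-2*(2**3 + 0*0) - 116)*14 = (-2*(8 + 0) - 116)*14 = (-2*8 - 116)*14 = (-16 - 116)*14 = -132*14 = -1848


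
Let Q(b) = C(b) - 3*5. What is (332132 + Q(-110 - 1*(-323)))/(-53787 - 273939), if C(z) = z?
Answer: -166165/163863 ≈ -1.0140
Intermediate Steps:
Q(b) = -15 + b (Q(b) = b - 3*5 = b - 15 = -15 + b)
(332132 + Q(-110 - 1*(-323)))/(-53787 - 273939) = (332132 + (-15 + (-110 - 1*(-323))))/(-53787 - 273939) = (332132 + (-15 + (-110 + 323)))/(-327726) = (332132 + (-15 + 213))*(-1/327726) = (332132 + 198)*(-1/327726) = 332330*(-1/327726) = -166165/163863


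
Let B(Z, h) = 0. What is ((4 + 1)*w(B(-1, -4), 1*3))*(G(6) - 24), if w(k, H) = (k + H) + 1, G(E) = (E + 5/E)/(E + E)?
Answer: -8435/18 ≈ -468.61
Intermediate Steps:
G(E) = (E + 5/E)/(2*E) (G(E) = (E + 5/E)/((2*E)) = (E + 5/E)*(1/(2*E)) = (E + 5/E)/(2*E))
w(k, H) = 1 + H + k (w(k, H) = (H + k) + 1 = 1 + H + k)
((4 + 1)*w(B(-1, -4), 1*3))*(G(6) - 24) = ((4 + 1)*(1 + 1*3 + 0))*((½)*(5 + 6²)/6² - 24) = (5*(1 + 3 + 0))*((½)*(1/36)*(5 + 36) - 24) = (5*4)*((½)*(1/36)*41 - 24) = 20*(41/72 - 24) = 20*(-1687/72) = -8435/18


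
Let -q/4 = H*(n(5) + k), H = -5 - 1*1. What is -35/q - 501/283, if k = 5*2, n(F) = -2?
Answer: -106097/54336 ≈ -1.9526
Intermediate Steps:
k = 10
H = -6 (H = -5 - 1 = -6)
q = 192 (q = -(-24)*(-2 + 10) = -(-24)*8 = -4*(-48) = 192)
-35/q - 501/283 = -35/192 - 501/283 = -106097/54336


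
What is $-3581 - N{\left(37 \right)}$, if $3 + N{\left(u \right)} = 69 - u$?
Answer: $-3610$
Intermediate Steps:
$N{\left(u \right)} = 66 - u$ ($N{\left(u \right)} = -3 - \left(-69 + u\right) = 66 - u$)
$-3581 - N{\left(37 \right)} = -3581 - \left(66 - 37\right) = -3581 - 29 = -3610$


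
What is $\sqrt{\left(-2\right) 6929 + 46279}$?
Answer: $\sqrt{32421} \approx 180.06$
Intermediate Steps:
$\sqrt{\left(-2\right) 6929 + 46279} = \sqrt{-13858 + 46279} = \sqrt{32421}$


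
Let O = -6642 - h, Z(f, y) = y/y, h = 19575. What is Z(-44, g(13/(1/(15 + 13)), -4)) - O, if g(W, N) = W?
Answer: 26218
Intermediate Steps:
Z(f, y) = 1
O = -26217 (O = -6642 - 1*19575 = -6642 - 19575 = -26217)
Z(-44, g(13/(1/(15 + 13)), -4)) - O = 1 - 1*(-26217) = 1 + 26217 = 26218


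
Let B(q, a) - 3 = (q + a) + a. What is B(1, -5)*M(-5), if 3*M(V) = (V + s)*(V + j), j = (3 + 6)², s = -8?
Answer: 1976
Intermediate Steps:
j = 81 (j = 9² = 81)
B(q, a) = 3 + q + 2*a (B(q, a) = 3 + ((q + a) + a) = 3 + ((a + q) + a) = 3 + (q + 2*a) = 3 + q + 2*a)
M(V) = (-8 + V)*(81 + V)/3 (M(V) = ((V - 8)*(V + 81))/3 = ((-8 + V)*(81 + V))/3 = (-8 + V)*(81 + V)/3)
B(1, -5)*M(-5) = (3 + 1 + 2*(-5))*(-216 + (⅓)*(-5)² + (73/3)*(-5)) = (3 + 1 - 10)*(-216 + (⅓)*25 - 365/3) = -6*(-216 + 25/3 - 365/3) = -6*(-988/3) = 1976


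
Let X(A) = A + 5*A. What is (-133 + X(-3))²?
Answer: 22801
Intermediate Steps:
X(A) = 6*A
(-133 + X(-3))² = (-133 + 6*(-3))² = (-133 - 18)² = (-151)² = 22801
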